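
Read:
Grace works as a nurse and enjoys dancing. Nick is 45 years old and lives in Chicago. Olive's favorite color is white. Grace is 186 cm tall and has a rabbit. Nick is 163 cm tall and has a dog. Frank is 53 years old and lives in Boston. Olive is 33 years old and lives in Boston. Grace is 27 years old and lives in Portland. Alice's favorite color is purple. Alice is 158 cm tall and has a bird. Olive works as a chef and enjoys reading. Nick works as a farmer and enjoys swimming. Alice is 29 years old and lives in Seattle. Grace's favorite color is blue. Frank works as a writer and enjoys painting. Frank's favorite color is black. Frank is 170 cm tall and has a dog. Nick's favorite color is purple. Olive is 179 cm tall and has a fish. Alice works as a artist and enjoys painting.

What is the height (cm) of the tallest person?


Tallest: Grace at 186 cm

186


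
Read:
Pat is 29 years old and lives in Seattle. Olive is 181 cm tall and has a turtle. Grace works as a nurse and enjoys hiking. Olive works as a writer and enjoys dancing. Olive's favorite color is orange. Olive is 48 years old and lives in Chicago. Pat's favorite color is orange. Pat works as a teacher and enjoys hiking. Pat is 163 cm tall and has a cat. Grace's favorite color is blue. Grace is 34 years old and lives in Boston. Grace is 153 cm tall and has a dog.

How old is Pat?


Pat is 29 years old

29


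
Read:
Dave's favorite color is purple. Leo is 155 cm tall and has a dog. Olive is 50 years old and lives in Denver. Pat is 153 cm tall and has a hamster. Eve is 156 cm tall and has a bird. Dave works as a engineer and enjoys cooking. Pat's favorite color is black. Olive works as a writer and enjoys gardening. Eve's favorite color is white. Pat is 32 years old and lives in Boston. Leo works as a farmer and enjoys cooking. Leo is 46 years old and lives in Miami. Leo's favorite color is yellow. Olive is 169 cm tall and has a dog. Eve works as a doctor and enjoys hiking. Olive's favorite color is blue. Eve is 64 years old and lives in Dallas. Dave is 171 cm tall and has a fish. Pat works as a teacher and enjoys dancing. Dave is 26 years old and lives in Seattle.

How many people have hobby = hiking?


Count: 1

1


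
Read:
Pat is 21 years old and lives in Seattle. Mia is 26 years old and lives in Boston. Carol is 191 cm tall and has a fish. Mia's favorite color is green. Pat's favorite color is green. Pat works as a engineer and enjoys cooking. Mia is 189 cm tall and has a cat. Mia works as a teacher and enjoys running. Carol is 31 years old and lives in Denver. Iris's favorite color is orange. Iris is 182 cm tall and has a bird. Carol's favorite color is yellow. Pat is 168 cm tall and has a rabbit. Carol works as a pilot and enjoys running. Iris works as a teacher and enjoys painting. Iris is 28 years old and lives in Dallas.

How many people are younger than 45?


Filter: 4

4


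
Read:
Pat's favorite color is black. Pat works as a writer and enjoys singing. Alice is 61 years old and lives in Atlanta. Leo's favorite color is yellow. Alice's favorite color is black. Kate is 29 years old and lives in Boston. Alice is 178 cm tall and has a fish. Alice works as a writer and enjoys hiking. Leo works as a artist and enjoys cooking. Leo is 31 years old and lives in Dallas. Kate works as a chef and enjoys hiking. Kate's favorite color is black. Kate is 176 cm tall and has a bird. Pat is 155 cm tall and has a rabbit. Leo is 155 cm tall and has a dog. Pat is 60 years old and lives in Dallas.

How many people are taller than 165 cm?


Taller than 165: 2

2


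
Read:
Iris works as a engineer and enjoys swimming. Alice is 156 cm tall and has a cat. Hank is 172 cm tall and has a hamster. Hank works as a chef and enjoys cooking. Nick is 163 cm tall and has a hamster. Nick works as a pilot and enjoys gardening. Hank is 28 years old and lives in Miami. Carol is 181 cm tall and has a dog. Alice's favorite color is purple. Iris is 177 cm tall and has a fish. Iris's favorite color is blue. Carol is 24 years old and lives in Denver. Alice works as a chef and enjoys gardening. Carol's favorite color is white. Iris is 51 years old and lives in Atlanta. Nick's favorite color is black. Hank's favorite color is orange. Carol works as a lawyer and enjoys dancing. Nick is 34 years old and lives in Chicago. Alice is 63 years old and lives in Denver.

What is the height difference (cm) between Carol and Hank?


|181 - 172| = 9

9


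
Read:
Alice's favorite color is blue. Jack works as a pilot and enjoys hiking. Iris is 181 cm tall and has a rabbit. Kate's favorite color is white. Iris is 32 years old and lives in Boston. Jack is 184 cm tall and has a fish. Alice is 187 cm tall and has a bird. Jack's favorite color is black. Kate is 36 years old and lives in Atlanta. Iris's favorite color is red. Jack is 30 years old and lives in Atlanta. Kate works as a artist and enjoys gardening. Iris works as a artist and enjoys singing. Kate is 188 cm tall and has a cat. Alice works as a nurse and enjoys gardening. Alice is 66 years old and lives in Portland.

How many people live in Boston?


Count in Boston: 1

1


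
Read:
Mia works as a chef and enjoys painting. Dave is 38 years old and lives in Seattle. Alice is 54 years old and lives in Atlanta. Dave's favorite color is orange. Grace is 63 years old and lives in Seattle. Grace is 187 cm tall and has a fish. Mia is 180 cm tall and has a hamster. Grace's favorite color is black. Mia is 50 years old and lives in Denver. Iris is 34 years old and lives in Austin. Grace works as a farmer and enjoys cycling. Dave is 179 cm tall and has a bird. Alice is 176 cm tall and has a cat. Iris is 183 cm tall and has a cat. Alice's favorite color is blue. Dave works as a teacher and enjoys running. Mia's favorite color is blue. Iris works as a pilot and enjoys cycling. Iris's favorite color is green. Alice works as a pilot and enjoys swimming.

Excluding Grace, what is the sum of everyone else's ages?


Sum (excluding Grace): 176

176


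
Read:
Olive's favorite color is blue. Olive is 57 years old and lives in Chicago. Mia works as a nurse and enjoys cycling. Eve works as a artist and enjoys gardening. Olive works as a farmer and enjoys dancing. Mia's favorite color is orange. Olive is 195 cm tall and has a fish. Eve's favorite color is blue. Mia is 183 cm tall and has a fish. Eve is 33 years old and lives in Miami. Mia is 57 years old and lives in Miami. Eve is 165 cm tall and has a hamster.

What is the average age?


Sum=147, n=3, avg=49

49


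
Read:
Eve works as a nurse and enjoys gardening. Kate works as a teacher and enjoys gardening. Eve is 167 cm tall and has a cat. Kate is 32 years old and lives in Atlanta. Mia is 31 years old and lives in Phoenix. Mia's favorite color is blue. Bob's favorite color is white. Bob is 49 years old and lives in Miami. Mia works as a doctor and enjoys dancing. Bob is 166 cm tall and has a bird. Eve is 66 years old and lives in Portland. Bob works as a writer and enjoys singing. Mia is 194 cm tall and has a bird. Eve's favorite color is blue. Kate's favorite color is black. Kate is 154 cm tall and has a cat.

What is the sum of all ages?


32+49+31+66 = 178

178


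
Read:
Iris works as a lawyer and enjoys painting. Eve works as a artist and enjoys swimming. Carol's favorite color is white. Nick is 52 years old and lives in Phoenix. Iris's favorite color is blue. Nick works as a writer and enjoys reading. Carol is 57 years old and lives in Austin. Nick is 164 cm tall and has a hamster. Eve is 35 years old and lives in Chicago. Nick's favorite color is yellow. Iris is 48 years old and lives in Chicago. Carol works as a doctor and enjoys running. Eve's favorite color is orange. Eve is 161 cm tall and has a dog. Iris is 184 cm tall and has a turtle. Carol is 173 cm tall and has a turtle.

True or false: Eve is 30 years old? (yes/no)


Eve is actually 35. no

no


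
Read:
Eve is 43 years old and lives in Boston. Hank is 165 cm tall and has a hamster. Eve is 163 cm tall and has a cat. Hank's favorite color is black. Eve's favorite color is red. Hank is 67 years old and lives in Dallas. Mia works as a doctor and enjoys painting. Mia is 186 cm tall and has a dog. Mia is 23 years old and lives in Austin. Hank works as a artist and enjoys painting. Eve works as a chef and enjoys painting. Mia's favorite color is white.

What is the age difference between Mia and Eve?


|23 - 43| = 20

20


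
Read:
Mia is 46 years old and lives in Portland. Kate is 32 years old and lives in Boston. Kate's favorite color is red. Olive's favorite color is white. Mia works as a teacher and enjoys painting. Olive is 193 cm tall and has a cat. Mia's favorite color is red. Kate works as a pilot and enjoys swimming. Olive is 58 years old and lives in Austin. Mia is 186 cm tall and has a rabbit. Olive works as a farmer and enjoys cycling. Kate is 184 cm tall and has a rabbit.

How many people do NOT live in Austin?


Not in Austin: 2

2


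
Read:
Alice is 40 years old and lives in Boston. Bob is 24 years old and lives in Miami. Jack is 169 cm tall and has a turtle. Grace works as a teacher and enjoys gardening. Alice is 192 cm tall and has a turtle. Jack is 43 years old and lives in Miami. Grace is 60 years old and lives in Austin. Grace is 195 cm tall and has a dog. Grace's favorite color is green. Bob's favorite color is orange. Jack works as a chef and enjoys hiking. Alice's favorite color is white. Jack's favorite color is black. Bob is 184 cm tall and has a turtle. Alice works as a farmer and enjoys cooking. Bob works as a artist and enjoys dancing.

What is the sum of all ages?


24+43+60+40 = 167

167


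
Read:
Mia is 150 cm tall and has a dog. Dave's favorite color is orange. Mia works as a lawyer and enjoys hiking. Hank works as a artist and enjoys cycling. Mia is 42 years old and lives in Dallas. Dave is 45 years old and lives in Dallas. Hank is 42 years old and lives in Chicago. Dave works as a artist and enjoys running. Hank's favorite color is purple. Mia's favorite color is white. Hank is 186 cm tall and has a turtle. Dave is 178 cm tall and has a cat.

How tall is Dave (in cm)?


Dave is 178 cm tall

178


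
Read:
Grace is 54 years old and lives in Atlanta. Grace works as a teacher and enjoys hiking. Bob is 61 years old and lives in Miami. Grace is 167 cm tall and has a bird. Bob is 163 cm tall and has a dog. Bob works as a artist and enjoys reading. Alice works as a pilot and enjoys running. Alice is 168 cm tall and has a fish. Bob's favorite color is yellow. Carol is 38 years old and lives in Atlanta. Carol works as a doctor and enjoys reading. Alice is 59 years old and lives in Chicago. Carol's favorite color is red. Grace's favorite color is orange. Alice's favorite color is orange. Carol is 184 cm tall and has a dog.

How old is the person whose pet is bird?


Person with pet=bird is Grace, age 54

54


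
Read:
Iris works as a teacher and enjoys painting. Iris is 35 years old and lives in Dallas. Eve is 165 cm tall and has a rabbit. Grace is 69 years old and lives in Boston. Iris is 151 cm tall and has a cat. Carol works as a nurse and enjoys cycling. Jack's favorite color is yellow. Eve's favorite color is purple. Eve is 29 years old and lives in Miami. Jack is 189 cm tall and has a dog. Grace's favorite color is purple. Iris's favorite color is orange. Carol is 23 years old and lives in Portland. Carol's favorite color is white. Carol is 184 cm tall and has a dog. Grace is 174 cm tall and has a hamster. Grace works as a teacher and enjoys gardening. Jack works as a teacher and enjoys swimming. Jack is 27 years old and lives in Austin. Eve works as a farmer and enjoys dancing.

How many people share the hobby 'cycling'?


Count: 1

1


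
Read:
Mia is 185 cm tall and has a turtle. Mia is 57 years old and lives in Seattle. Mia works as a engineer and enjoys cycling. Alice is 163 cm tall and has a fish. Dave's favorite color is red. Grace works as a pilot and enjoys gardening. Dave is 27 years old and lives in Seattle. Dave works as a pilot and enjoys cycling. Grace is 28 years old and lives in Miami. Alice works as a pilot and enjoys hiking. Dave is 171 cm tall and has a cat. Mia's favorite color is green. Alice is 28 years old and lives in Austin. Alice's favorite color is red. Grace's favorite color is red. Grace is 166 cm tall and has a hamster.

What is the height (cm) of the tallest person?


Tallest: Mia at 185 cm

185


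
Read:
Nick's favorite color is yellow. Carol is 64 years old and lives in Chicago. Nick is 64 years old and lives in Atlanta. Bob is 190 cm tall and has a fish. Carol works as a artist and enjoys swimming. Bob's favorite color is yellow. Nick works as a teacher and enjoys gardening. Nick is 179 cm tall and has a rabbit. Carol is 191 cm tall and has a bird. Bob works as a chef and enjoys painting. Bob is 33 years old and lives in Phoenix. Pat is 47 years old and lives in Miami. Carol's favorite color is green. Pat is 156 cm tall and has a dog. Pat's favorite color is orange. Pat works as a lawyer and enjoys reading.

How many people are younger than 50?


Filter: 2

2


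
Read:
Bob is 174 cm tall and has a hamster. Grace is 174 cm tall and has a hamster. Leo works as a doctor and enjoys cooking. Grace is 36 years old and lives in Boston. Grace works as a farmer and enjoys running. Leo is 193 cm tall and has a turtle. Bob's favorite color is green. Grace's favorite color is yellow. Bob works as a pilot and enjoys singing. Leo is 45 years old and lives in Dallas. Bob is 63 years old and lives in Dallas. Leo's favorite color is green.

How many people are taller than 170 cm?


Taller than 170: 3

3


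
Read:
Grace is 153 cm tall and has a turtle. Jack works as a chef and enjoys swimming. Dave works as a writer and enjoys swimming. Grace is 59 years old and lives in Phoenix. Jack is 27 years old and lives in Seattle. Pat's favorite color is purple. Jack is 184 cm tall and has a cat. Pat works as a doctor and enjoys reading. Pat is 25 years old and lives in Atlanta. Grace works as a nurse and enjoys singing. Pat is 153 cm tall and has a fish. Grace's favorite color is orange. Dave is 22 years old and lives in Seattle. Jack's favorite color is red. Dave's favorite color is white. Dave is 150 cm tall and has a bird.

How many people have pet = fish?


Count: 1

1


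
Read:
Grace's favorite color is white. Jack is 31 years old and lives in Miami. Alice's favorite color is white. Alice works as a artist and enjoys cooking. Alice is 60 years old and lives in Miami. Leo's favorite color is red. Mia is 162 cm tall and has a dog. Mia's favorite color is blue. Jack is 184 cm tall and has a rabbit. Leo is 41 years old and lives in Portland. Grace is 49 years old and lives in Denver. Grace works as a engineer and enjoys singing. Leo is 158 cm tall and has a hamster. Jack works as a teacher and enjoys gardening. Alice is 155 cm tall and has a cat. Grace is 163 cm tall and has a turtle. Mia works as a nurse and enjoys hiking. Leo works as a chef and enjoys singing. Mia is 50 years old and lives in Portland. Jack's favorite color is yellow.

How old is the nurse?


The nurse is Mia, age 50

50


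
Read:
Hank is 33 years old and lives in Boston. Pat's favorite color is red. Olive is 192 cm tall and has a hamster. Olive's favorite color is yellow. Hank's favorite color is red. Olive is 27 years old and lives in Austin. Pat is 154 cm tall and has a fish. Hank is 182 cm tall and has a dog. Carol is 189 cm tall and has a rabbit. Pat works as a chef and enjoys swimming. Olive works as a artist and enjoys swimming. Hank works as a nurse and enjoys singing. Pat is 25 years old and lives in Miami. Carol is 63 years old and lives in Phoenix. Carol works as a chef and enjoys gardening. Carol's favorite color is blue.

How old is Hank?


Hank is 33 years old

33


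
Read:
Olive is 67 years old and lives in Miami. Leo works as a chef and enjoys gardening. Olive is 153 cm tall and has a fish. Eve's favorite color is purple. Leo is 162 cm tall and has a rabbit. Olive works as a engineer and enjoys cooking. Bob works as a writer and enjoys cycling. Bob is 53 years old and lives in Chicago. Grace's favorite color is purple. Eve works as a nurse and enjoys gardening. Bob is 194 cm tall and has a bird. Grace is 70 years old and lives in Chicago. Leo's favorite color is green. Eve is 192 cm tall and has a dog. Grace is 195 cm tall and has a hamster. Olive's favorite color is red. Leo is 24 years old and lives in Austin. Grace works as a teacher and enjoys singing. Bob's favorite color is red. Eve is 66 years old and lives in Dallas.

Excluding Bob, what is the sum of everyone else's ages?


Sum (excluding Bob): 227

227


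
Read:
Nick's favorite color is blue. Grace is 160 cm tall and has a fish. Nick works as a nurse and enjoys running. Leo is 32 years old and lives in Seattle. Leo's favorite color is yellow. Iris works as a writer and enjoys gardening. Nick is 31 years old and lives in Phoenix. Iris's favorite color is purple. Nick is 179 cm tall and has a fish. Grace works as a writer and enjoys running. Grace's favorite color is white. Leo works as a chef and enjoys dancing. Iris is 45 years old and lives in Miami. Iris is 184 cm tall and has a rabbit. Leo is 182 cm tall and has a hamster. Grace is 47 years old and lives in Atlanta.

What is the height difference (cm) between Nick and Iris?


|179 - 184| = 5

5


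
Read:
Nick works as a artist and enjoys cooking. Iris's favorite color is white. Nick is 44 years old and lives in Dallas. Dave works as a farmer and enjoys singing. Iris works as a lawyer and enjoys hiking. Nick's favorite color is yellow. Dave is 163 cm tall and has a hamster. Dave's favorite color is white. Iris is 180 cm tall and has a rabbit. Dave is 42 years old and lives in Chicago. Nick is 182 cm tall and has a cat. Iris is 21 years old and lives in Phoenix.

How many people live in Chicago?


Count in Chicago: 1

1


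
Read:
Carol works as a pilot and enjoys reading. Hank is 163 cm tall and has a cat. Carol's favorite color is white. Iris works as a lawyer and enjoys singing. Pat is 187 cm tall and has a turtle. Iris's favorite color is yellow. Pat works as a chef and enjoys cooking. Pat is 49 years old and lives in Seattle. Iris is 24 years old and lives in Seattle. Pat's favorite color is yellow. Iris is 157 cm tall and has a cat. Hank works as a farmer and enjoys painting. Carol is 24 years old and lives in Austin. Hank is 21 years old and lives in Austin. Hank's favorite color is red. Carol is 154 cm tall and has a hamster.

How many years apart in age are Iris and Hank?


24 vs 21, diff = 3

3


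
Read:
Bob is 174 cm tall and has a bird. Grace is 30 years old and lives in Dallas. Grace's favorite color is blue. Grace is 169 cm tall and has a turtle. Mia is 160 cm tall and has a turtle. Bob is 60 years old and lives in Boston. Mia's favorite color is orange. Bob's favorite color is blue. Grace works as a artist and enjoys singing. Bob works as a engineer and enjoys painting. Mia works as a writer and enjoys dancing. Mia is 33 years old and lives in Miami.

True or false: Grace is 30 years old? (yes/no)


Grace is actually 30. yes

yes


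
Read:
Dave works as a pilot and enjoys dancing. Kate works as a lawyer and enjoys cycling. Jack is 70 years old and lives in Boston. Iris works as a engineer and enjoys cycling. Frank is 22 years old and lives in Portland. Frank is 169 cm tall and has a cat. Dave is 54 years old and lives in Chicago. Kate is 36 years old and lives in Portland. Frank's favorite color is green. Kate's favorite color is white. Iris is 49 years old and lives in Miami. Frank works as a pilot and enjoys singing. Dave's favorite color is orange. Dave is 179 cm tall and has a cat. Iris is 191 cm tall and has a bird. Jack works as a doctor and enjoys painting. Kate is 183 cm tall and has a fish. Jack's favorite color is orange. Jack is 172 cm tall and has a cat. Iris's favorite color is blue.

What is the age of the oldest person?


Oldest: Jack at 70

70


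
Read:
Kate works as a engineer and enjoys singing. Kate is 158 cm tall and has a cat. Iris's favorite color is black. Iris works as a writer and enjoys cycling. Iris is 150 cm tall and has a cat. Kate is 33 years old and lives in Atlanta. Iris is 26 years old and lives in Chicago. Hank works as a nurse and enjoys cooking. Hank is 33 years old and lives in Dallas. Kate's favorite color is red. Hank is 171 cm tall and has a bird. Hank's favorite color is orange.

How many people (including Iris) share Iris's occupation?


Iris is a writer. Count = 1

1


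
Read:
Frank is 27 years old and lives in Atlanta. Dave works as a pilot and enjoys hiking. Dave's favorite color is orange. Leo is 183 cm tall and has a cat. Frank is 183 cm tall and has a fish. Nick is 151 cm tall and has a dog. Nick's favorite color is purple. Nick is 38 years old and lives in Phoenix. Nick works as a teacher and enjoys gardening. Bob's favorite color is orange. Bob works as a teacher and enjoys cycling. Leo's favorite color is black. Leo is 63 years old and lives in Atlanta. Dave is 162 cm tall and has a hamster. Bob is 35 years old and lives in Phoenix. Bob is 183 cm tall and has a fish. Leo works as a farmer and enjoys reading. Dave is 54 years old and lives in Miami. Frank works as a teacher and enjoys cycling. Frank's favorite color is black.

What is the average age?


Sum=217, n=5, avg=43.4

43.4


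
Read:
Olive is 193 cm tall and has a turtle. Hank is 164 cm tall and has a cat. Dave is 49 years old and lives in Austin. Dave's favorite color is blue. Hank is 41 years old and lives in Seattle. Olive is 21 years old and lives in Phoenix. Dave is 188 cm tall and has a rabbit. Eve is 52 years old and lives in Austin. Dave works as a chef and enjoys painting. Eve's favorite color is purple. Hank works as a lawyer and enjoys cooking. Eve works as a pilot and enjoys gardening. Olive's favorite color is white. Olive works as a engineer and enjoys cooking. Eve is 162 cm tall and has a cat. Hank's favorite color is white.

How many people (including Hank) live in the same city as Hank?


Hank lives in Seattle. Count = 1

1


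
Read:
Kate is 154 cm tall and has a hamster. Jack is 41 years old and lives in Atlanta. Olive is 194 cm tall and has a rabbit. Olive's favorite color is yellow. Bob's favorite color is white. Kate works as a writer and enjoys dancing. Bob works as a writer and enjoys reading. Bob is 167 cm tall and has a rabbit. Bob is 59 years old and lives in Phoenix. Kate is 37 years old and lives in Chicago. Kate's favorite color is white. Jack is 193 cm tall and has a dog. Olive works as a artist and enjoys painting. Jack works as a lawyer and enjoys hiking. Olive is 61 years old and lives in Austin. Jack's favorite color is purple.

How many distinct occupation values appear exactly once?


Unique occupation values: 2

2


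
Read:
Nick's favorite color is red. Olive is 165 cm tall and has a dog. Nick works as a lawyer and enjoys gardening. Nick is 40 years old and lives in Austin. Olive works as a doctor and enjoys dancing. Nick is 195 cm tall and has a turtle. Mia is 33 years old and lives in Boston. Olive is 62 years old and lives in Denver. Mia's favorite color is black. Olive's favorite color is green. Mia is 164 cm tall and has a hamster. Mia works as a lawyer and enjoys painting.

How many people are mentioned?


People: Nick, Mia, Olive. Count = 3

3


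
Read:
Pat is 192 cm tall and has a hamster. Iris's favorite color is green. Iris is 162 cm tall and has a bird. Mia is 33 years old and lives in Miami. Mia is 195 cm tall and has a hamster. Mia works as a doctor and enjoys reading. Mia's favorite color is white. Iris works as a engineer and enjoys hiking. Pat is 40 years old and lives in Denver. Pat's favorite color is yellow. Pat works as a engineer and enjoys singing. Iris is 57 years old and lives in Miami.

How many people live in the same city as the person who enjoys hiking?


Person with hobby hiking is Iris, city Miami. Count = 2

2


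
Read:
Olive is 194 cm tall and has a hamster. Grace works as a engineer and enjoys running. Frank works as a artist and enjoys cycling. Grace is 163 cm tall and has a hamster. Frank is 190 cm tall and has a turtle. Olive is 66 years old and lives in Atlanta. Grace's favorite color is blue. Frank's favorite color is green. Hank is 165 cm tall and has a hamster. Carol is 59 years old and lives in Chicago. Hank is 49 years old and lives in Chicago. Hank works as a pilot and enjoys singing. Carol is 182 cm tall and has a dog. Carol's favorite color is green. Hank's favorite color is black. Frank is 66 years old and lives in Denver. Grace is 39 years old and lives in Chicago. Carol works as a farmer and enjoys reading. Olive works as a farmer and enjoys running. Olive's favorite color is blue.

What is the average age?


Sum=279, n=5, avg=55.8

55.8


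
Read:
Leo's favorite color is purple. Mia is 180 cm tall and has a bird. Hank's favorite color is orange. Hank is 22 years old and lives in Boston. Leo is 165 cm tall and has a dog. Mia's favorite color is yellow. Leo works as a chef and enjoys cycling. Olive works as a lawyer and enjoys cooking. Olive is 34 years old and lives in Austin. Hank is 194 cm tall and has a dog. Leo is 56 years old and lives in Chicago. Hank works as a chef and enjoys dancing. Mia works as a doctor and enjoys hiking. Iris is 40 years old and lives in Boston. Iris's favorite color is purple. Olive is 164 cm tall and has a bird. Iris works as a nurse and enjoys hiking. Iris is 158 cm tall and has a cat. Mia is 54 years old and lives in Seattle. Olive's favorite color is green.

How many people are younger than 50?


Filter: 3

3


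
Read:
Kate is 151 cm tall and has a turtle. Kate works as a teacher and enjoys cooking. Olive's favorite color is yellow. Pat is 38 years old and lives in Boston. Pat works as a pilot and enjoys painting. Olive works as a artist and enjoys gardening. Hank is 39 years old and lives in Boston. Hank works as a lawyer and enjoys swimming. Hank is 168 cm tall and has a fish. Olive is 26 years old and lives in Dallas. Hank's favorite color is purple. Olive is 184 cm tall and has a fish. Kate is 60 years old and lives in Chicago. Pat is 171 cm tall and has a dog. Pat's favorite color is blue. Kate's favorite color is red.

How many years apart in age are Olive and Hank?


26 vs 39, diff = 13

13


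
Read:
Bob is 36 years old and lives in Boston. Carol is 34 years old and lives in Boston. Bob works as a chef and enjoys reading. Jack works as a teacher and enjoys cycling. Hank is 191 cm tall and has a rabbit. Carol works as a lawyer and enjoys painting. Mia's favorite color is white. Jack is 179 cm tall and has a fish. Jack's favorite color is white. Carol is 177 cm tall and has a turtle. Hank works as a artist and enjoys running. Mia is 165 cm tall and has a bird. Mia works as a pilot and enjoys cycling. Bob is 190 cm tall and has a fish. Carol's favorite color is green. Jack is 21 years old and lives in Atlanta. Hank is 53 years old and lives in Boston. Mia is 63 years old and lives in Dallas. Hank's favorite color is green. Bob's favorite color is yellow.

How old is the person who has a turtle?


Person with turtle is Carol, age 34

34


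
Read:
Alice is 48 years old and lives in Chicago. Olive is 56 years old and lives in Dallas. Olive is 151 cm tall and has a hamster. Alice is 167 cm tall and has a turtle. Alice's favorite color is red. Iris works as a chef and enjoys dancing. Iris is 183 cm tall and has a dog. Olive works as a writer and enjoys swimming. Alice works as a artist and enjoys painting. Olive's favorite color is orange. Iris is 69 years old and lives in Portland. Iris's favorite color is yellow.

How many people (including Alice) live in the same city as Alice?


Alice lives in Chicago. Count = 1

1


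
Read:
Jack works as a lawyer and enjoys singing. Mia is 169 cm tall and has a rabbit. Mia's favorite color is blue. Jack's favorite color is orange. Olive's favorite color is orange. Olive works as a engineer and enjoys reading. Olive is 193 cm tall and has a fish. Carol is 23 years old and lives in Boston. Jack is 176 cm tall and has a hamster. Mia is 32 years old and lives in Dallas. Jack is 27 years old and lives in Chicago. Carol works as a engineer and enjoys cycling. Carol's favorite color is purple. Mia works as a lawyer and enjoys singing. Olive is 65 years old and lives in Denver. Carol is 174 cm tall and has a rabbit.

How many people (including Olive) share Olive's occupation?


Olive is a engineer. Count = 2

2


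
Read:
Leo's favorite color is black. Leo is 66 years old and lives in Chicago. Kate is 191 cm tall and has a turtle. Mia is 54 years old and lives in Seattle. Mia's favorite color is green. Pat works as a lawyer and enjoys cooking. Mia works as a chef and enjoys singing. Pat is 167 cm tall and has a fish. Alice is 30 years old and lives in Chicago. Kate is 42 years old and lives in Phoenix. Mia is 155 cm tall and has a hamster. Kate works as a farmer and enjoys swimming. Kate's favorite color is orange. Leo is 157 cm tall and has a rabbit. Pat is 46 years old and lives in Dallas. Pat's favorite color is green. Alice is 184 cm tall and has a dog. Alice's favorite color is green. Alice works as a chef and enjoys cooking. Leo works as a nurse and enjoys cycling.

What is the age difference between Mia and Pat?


|54 - 46| = 8

8


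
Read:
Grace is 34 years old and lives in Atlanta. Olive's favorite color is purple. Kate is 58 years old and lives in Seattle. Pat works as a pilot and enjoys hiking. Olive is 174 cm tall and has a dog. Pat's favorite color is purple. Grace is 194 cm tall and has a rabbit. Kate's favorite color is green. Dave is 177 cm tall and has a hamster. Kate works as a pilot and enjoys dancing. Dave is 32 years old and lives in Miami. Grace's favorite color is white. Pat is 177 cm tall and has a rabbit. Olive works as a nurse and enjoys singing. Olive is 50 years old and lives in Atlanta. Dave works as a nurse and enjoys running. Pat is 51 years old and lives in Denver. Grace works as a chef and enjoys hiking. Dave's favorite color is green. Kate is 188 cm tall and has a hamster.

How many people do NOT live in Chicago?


Not in Chicago: 5

5


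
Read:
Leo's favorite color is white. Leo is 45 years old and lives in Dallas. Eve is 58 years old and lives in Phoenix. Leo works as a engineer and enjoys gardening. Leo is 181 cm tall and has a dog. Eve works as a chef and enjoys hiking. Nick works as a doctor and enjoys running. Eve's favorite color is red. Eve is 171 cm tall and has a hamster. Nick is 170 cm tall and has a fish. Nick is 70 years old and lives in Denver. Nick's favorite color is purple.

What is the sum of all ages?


45+70+58 = 173

173


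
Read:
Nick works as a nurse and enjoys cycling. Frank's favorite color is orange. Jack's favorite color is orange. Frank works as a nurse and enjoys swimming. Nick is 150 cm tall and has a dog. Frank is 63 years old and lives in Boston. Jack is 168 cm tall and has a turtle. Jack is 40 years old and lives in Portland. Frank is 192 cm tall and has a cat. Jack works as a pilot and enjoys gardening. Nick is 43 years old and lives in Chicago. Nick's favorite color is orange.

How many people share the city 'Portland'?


Count: 1

1


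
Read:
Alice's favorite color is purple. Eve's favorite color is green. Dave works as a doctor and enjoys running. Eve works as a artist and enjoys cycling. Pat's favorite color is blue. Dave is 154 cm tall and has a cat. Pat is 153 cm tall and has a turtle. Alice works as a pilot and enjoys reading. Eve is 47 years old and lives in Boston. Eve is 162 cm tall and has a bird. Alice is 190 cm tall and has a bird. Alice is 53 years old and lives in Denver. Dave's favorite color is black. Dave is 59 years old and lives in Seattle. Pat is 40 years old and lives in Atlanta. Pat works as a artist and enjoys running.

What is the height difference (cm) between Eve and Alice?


|162 - 190| = 28

28


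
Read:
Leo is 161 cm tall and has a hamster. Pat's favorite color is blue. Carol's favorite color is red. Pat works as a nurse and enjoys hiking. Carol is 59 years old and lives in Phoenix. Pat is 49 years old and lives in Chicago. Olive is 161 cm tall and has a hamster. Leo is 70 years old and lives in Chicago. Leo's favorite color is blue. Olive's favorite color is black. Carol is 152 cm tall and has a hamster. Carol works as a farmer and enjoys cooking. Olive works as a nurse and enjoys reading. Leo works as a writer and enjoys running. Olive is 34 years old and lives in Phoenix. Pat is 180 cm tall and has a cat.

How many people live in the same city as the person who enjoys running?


Person with hobby running is Leo, city Chicago. Count = 2

2


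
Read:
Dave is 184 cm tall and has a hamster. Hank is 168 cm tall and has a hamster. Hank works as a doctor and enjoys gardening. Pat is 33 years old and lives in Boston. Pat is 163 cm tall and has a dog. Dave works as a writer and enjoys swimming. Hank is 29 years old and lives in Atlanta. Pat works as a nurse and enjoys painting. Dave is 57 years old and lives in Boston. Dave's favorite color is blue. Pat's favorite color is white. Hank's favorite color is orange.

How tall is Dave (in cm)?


Dave is 184 cm tall

184


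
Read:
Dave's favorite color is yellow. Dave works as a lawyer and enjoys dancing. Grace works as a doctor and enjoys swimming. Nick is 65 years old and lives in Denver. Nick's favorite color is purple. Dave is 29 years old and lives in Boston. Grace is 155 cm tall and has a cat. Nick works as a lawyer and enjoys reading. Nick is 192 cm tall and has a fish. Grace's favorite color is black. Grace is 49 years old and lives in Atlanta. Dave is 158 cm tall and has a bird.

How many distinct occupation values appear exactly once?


Unique occupation values: 1

1


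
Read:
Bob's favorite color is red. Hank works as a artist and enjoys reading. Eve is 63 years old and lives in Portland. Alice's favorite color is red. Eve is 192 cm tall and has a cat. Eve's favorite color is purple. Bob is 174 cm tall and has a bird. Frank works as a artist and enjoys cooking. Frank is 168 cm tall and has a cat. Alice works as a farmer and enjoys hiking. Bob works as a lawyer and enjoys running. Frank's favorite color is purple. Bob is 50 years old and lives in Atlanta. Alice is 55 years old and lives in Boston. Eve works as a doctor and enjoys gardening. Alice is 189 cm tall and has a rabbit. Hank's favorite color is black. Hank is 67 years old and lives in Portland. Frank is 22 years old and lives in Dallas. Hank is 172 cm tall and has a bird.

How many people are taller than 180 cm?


Taller than 180: 2

2


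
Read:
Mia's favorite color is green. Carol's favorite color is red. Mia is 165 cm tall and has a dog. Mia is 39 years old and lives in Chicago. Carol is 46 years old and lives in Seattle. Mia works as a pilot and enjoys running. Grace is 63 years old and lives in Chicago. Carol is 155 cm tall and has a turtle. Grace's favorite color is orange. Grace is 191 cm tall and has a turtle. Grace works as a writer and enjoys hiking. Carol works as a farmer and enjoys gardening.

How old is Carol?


Carol is 46 years old

46


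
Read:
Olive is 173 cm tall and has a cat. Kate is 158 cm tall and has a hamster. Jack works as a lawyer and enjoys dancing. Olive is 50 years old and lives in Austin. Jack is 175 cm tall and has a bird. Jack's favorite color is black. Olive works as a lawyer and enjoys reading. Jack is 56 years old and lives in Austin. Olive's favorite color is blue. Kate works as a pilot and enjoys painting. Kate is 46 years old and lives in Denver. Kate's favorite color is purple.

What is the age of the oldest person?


Oldest: Jack at 56

56


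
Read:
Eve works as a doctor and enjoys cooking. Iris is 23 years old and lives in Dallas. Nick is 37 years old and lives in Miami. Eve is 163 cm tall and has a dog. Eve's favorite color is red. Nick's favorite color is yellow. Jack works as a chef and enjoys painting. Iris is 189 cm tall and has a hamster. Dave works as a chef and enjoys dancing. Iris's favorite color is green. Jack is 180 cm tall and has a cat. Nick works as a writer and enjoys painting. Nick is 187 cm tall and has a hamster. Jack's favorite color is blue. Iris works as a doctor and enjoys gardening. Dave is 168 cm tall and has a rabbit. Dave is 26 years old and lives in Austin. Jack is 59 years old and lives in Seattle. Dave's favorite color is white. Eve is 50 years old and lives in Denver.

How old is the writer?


The writer is Nick, age 37

37


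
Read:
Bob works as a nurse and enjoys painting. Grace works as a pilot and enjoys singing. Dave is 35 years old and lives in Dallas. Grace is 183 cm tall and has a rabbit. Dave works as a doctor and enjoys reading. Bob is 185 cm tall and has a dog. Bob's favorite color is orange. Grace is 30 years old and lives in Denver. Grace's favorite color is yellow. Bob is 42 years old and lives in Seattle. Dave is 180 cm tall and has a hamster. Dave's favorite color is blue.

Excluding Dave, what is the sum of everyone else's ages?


Sum (excluding Dave): 72

72


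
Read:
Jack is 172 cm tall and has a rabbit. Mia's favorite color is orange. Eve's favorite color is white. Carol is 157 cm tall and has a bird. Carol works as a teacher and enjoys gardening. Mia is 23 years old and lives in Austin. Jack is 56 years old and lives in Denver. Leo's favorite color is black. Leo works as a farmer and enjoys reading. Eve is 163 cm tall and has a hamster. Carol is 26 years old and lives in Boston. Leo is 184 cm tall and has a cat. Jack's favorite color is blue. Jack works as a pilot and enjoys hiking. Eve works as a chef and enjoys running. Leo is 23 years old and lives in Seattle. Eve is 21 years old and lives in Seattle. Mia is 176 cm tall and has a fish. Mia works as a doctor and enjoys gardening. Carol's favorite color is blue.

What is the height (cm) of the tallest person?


Tallest: Leo at 184 cm

184


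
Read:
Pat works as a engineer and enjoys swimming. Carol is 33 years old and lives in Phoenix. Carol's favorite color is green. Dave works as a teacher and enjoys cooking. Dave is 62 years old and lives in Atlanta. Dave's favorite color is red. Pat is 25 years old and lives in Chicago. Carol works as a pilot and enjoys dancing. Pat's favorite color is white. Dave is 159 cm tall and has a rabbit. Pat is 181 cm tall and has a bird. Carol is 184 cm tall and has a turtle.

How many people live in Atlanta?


Count in Atlanta: 1

1


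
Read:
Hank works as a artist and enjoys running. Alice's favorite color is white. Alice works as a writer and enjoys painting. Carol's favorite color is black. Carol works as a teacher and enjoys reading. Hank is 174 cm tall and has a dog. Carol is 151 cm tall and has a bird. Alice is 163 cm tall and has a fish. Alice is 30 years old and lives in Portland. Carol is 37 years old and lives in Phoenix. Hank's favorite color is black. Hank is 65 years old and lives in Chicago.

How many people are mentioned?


People: Carol, Alice, Hank. Count = 3

3


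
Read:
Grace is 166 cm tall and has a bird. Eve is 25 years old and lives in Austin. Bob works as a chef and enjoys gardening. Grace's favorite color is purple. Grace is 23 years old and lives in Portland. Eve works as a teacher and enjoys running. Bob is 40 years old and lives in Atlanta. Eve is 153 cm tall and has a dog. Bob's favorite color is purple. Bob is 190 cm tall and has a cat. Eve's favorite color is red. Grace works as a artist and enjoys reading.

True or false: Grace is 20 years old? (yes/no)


Grace is actually 23. no

no


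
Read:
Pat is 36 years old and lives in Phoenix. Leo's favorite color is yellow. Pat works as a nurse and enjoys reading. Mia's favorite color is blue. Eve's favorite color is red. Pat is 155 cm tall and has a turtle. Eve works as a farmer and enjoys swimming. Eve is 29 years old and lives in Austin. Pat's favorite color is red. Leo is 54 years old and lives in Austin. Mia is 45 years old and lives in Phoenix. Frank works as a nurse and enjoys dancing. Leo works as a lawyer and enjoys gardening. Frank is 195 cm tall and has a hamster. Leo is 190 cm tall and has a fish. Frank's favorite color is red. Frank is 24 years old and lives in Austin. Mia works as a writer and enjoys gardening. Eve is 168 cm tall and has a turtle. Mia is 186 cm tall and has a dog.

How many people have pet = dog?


Count: 1

1
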